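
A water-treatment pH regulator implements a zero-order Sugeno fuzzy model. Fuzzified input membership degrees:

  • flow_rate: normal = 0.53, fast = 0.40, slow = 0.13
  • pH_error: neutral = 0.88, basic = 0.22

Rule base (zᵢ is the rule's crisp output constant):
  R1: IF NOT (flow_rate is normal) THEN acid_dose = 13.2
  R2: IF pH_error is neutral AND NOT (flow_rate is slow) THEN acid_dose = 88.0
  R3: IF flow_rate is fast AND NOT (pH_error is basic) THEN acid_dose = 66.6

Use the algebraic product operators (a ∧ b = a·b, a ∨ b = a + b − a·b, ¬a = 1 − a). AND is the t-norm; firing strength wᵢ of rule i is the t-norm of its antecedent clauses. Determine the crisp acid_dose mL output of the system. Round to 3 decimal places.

R1 (z=13.2): ¬normal=1−0.53=0.47 → w = 0.4700
R2 (z=88.0): neutral=0.88, ¬slow=1−0.13=0.87; AND[a·b] → w = 0.7656
R3 (z=66.6): fast=0.40, ¬basic=1−0.22=0.78; AND[a·b] → w = 0.3120
Weighted average = (0.4700·13.2 + 0.7656·88.0 + 0.3120·66.6) / (0.4700 + 0.7656 + 0.3120)
  = 94.3560 / 1.5476 = 60.969

60.969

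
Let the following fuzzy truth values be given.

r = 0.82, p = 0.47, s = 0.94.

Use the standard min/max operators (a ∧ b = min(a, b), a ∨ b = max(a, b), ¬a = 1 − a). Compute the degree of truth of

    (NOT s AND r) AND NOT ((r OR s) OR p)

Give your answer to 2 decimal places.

NOT s = 1 − 0.94 = 0.06
NOT s AND r = min(a, b) on (0.06, 0.82) = 0.06
r OR s = max(a, b) on (0.82, 0.94) = 0.94
(r OR s) OR p = max(a, b) on (0.94, 0.47) = 0.94
NOT ((r OR s) OR p) = 1 − 0.94 = 0.06
(NOT s AND r) AND NOT ((r OR s) OR p) = min(a, b) on (0.06, 0.06) = 0.06

0.06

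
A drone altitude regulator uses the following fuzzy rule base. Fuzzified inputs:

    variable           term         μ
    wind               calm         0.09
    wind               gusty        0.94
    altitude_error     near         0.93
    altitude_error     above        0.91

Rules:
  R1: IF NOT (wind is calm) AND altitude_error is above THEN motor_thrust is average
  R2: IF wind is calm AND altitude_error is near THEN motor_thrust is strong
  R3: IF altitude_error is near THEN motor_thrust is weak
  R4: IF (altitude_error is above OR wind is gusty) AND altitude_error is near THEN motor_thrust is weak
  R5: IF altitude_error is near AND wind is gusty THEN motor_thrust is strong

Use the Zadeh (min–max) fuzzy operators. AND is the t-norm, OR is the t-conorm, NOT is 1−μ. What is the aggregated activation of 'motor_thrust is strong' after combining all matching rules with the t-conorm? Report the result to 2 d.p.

R1: ¬calm=1−0.09=0.91, above=0.91; AND[min(a, b)] → w = 0.91
R2: calm=0.09, near=0.93; AND[min(a, b)] → w = 0.09
R3: near=0.93 → w = 0.93
R4: (above=0.91 OR gusty=0.94) = 0.94; AND[min(a, b)] with near=0.93 → w = 0.93
R5: near=0.93, gusty=0.94; AND[min(a, b)] → w = 0.93
Rules with consequent 'strong': {R2, R5} → strengths 0.09, 0.93
Aggregate via t-conorm [max(a, b)]: 0.93

0.93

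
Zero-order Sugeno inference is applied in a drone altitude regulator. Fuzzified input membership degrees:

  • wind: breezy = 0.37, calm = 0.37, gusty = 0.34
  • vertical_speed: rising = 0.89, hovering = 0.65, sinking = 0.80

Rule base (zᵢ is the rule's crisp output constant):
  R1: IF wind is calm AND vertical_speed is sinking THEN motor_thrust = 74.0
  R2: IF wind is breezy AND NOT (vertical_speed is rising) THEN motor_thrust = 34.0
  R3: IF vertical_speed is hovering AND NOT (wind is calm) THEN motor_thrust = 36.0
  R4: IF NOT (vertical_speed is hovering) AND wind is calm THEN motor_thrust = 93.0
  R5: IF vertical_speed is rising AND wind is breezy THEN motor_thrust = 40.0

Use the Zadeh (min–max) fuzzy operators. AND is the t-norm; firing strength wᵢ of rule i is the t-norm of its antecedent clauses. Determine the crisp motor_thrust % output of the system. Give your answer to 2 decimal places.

R1 (z=74.0): calm=0.37, sinking=0.80; AND[min(a, b)] → w = 0.37
R2 (z=34.0): breezy=0.37, ¬rising=1−0.89=0.11; AND[min(a, b)] → w = 0.11
R3 (z=36.0): hovering=0.65, ¬calm=1−0.37=0.63; AND[min(a, b)] → w = 0.63
R4 (z=93.0): ¬hovering=1−0.65=0.35, calm=0.37; AND[min(a, b)] → w = 0.35
R5 (z=40.0): rising=0.89, breezy=0.37; AND[min(a, b)] → w = 0.37
Weighted average = (0.37·74.0 + 0.11·34.0 + 0.63·36.0 + 0.35·93.0 + 0.37·40.0) / (0.37 + 0.11 + 0.63 + 0.35 + 0.37)
  = 101.1500 / 1.8300 = 55.27

55.27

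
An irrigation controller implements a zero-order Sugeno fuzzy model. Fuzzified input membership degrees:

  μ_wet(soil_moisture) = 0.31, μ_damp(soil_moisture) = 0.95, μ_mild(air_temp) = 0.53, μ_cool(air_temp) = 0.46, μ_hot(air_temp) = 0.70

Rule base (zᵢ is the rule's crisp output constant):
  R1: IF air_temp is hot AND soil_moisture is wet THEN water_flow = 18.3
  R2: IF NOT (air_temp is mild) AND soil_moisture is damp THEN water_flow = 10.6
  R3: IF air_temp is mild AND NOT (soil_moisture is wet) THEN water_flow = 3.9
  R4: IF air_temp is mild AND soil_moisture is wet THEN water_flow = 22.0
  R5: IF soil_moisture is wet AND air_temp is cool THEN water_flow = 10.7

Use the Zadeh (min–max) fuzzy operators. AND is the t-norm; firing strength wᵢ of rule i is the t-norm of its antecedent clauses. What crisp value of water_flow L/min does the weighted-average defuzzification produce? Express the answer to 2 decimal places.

11.84

R1 (z=18.3): hot=0.70, wet=0.31; AND[min(a, b)] → w = 0.31
R2 (z=10.6): ¬mild=1−0.53=0.47, damp=0.95; AND[min(a, b)] → w = 0.47
R3 (z=3.9): mild=0.53, ¬wet=1−0.31=0.69; AND[min(a, b)] → w = 0.53
R4 (z=22.0): mild=0.53, wet=0.31; AND[min(a, b)] → w = 0.31
R5 (z=10.7): wet=0.31, cool=0.46; AND[min(a, b)] → w = 0.31
Weighted average = (0.31·18.3 + 0.47·10.6 + 0.53·3.9 + 0.31·22.0 + 0.31·10.7) / (0.31 + 0.47 + 0.53 + 0.31 + 0.31)
  = 22.8590 / 1.9300 = 11.84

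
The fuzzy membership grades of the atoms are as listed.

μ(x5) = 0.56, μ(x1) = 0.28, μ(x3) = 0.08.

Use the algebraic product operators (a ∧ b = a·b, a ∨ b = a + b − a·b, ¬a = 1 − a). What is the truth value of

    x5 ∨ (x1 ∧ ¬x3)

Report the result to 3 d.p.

¬x3 = 1 − 0.0800 = 0.9200
x1 ∧ ¬x3 = a·b on (0.2800, 0.9200) = 0.2576
x5 ∨ (x1 ∧ ¬x3) = a + b − a·b on (0.5600, 0.2576) = 0.6733

0.673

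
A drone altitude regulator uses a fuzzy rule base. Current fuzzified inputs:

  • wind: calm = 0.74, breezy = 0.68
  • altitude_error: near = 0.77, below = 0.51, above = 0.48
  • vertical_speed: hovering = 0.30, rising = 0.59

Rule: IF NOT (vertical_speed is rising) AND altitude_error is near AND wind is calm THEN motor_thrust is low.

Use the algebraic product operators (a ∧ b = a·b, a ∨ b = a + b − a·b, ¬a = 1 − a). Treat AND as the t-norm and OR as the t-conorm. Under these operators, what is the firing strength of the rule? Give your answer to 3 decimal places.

0.234

firing strength: ¬rising=1−0.59=0.41, near=0.77, calm=0.74; AND[a·b] → w = 0.2336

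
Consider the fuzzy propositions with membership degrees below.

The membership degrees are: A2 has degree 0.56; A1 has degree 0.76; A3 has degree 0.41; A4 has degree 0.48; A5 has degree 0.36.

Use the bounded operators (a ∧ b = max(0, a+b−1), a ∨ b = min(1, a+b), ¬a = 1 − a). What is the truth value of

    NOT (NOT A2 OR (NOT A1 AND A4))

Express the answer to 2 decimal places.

NOT A2 = 1 − 0.56 = 0.44
NOT A1 = 1 − 0.76 = 0.24
NOT A1 AND A4 = max(0, a+b−1) on (0.24, 0.48) = 0.00
NOT A2 OR (NOT A1 AND A4) = min(1, a+b) on (0.44, 0.00) = 0.44
NOT (NOT A2 OR (NOT A1 AND A4)) = 1 − 0.44 = 0.56

0.56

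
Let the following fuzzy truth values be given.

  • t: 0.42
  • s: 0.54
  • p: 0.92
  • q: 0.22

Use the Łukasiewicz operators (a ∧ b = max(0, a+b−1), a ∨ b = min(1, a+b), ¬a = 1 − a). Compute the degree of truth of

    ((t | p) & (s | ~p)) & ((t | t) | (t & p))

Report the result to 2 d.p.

0.62

t | p = min(1, a+b) on (0.42, 0.92) = 1.00
~p = 1 − 0.92 = 0.08
s | ~p = min(1, a+b) on (0.54, 0.08) = 0.62
(t | p) & (s | ~p) = max(0, a+b−1) on (1.00, 0.62) = 0.62
t | t = min(1, a+b) on (0.42, 0.42) = 0.84
t & p = max(0, a+b−1) on (0.42, 0.92) = 0.34
(t | t) | (t & p) = min(1, a+b) on (0.84, 0.34) = 1.00
((t | p) & (s | ~p)) & ((t | t) | (t & p)) = max(0, a+b−1) on (0.62, 1.00) = 0.62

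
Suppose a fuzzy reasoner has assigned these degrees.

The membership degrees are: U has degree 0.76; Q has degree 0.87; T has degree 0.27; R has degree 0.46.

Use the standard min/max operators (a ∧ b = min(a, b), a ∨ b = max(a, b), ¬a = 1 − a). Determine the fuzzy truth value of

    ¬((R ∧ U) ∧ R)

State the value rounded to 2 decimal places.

R ∧ U = min(a, b) on (0.46, 0.76) = 0.46
(R ∧ U) ∧ R = min(a, b) on (0.46, 0.46) = 0.46
¬((R ∧ U) ∧ R) = 1 − 0.46 = 0.54

0.54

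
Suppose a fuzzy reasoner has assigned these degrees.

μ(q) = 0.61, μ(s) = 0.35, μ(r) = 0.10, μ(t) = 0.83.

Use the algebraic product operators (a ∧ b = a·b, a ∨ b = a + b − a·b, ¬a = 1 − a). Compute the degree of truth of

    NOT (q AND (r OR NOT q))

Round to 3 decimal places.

0.725

NOT q = 1 − 0.6100 = 0.3900
r OR NOT q = a + b − a·b on (0.1000, 0.3900) = 0.4510
q AND (r OR NOT q) = a·b on (0.6100, 0.4510) = 0.2751
NOT (q AND (r OR NOT q)) = 1 − 0.2751 = 0.7249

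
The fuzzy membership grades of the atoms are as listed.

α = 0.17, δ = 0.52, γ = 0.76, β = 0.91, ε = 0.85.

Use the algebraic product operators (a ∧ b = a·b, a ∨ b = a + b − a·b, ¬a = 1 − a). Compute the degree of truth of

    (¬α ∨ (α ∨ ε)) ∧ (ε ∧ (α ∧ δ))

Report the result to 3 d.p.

0.074

¬α = 1 − 0.1700 = 0.8300
α ∨ ε = a + b − a·b on (0.1700, 0.8500) = 0.8755
¬α ∨ (α ∨ ε) = a + b − a·b on (0.8300, 0.8755) = 0.9788
α ∧ δ = a·b on (0.1700, 0.5200) = 0.0884
ε ∧ (α ∧ δ) = a·b on (0.8500, 0.0884) = 0.0751
(¬α ∨ (α ∨ ε)) ∧ (ε ∧ (α ∧ δ)) = a·b on (0.9788, 0.0751) = 0.0735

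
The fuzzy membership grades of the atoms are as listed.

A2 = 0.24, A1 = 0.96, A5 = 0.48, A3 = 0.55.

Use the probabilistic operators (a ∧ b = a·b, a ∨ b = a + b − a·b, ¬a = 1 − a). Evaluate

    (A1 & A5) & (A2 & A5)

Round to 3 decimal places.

A1 & A5 = a·b on (0.9600, 0.4800) = 0.4608
A2 & A5 = a·b on (0.2400, 0.4800) = 0.1152
(A1 & A5) & (A2 & A5) = a·b on (0.4608, 0.1152) = 0.0531

0.053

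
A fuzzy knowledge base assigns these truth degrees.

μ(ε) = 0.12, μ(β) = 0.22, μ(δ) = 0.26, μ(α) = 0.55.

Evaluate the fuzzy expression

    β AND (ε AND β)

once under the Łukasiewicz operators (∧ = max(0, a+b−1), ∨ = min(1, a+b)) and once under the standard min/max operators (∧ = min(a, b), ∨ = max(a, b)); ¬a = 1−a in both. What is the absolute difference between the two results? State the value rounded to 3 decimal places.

Under Łukasiewicz:
  ε AND β = max(0, a+b−1) on (0.12, 0.22) = 0.00
  β AND (ε AND β) = max(0, a+b−1) on (0.22, 0.00) = 0.00
  → value = 0.0000
Under standard min/max:
  ε AND β = min(a, b) on (0.12, 0.22) = 0.12
  β AND (ε AND β) = min(a, b) on (0.22, 0.12) = 0.12
  → value = 0.1200
|0.0000 − 0.1200| = 0.120

0.120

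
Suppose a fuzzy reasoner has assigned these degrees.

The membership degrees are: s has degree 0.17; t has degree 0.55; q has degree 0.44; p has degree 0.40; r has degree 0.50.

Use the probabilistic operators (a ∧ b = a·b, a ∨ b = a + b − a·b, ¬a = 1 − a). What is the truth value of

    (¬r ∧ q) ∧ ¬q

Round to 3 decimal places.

0.123

¬r = 1 − 0.5000 = 0.5000
¬r ∧ q = a·b on (0.5000, 0.4400) = 0.2200
¬q = 1 − 0.4400 = 0.5600
(¬r ∧ q) ∧ ¬q = a·b on (0.2200, 0.5600) = 0.1232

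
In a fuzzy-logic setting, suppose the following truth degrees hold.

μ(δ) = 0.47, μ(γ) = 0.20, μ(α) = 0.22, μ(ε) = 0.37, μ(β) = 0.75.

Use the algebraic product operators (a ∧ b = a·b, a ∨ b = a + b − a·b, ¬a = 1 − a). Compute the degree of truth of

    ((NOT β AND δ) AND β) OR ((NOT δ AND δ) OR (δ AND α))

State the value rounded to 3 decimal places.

NOT β = 1 − 0.7500 = 0.2500
NOT β AND δ = a·b on (0.2500, 0.4700) = 0.1175
(NOT β AND δ) AND β = a·b on (0.1175, 0.7500) = 0.0881
NOT δ = 1 − 0.4700 = 0.5300
NOT δ AND δ = a·b on (0.5300, 0.4700) = 0.2491
δ AND α = a·b on (0.4700, 0.2200) = 0.1034
(NOT δ AND δ) OR (δ AND α) = a + b − a·b on (0.2491, 0.1034) = 0.3267
((NOT β AND δ) AND β) OR ((NOT δ AND δ) OR (δ AND α)) = a + b − a·b on (0.0881, 0.3267) = 0.3861

0.386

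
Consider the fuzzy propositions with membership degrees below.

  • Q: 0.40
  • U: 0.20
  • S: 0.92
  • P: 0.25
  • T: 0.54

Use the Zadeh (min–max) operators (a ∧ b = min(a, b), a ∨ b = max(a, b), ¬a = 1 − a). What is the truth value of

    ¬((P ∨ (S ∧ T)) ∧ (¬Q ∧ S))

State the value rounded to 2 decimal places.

0.46

S ∧ T = min(a, b) on (0.92, 0.54) = 0.54
P ∨ (S ∧ T) = max(a, b) on (0.25, 0.54) = 0.54
¬Q = 1 − 0.40 = 0.60
¬Q ∧ S = min(a, b) on (0.60, 0.92) = 0.60
(P ∨ (S ∧ T)) ∧ (¬Q ∧ S) = min(a, b) on (0.54, 0.60) = 0.54
¬((P ∨ (S ∧ T)) ∧ (¬Q ∧ S)) = 1 − 0.54 = 0.46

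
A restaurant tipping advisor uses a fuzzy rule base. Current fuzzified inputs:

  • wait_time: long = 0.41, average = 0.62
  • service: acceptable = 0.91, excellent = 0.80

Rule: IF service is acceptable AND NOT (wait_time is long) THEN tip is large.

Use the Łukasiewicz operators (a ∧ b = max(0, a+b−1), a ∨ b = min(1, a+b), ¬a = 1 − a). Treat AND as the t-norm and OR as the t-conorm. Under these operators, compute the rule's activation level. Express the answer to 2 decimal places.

0.50

firing strength: acceptable=0.91, ¬long=1−0.41=0.59; AND[max(0, a+b−1)] → w = 0.50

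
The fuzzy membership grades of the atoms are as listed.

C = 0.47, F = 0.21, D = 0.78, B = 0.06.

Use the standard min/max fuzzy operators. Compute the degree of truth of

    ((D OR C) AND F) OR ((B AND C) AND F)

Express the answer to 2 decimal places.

0.21

D OR C = max(a, b) on (0.78, 0.47) = 0.78
(D OR C) AND F = min(a, b) on (0.78, 0.21) = 0.21
B AND C = min(a, b) on (0.06, 0.47) = 0.06
(B AND C) AND F = min(a, b) on (0.06, 0.21) = 0.06
((D OR C) AND F) OR ((B AND C) AND F) = max(a, b) on (0.21, 0.06) = 0.21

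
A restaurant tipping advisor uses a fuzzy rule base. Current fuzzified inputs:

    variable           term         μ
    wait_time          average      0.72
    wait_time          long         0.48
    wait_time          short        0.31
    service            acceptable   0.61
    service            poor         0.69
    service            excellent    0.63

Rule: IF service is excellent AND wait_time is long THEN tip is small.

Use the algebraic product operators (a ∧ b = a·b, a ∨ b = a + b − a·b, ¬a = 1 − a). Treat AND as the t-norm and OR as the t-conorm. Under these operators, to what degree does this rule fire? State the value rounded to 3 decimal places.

firing strength: excellent=0.63, long=0.48; AND[a·b] → w = 0.3024

0.302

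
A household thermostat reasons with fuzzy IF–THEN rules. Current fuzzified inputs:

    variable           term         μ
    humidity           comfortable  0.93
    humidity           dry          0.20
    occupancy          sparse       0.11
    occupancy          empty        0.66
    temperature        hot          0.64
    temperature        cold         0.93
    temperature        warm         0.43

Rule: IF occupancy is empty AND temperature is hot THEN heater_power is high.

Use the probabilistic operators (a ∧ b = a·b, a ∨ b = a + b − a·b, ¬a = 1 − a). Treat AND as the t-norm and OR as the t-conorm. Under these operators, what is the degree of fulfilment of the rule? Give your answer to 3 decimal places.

firing strength: empty=0.66, hot=0.64; AND[a·b] → w = 0.4224

0.422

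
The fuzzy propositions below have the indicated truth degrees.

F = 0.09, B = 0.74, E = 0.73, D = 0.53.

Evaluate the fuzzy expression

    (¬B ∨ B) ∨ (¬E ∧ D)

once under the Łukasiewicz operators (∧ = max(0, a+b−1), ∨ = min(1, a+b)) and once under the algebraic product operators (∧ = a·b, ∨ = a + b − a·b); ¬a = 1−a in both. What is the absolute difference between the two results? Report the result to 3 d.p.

Under Łukasiewicz:
  ¬B = 1 − 0.74 = 0.26
  ¬B ∨ B = min(1, a+b) on (0.26, 0.74) = 1.00
  ¬E = 1 − 0.73 = 0.27
  ¬E ∧ D = max(0, a+b−1) on (0.27, 0.53) = 0.00
  (¬B ∨ B) ∨ (¬E ∧ D) = min(1, a+b) on (1.00, 0.00) = 1.00
  → value = 1.0000
Under algebraic product:
  ¬B = 1 − 0.7400 = 0.2600
  ¬B ∨ B = a + b − a·b on (0.2600, 0.7400) = 0.8076
  ¬E = 1 − 0.7300 = 0.2700
  ¬E ∧ D = a·b on (0.2700, 0.5300) = 0.1431
  (¬B ∨ B) ∨ (¬E ∧ D) = a + b − a·b on (0.8076, 0.1431) = 0.8351
  → value = 0.8351
|1.0000 − 0.8351| = 0.165

0.165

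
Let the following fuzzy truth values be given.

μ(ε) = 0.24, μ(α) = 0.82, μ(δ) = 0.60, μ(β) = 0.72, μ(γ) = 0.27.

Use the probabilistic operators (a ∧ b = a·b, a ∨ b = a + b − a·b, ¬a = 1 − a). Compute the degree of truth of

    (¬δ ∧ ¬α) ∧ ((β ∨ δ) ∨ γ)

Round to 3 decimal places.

0.066

¬δ = 1 − 0.6000 = 0.4000
¬α = 1 − 0.8200 = 0.1800
¬δ ∧ ¬α = a·b on (0.4000, 0.1800) = 0.0720
β ∨ δ = a + b − a·b on (0.7200, 0.6000) = 0.8880
(β ∨ δ) ∨ γ = a + b − a·b on (0.8880, 0.2700) = 0.9182
(¬δ ∧ ¬α) ∧ ((β ∨ δ) ∨ γ) = a·b on (0.0720, 0.9182) = 0.0661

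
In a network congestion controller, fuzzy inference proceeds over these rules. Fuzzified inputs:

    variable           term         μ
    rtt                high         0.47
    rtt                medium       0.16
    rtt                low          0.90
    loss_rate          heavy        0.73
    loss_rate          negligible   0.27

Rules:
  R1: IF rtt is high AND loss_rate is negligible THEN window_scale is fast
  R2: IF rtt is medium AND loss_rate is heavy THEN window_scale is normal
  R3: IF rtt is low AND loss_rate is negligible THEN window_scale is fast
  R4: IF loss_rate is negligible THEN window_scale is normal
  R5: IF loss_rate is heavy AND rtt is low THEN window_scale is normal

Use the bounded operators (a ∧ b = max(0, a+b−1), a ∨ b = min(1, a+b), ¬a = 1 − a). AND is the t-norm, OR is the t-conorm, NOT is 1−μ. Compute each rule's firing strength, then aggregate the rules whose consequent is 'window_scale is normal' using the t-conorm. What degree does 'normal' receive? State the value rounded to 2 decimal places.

0.90

R1: high=0.47, negligible=0.27; AND[max(0, a+b−1)] → w = 0.00
R2: medium=0.16, heavy=0.73; AND[max(0, a+b−1)] → w = 0.00
R3: low=0.90, negligible=0.27; AND[max(0, a+b−1)] → w = 0.17
R4: negligible=0.27 → w = 0.27
R5: heavy=0.73, low=0.90; AND[max(0, a+b−1)] → w = 0.63
Rules with consequent 'normal': {R2, R4, R5} → strengths 0.00, 0.27, 0.63
Aggregate via t-conorm [min(1, a+b)]: 0.90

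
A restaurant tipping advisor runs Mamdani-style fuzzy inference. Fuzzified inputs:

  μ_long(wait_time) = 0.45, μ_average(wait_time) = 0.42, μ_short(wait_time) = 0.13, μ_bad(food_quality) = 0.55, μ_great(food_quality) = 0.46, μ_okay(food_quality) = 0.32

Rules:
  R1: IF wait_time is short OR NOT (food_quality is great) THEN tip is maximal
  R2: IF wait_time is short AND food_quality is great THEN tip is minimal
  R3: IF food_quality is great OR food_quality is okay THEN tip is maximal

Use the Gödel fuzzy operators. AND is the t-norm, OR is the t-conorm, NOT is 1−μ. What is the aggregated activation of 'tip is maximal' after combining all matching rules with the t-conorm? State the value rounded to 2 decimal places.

R1: short=0.13, ¬great=1−0.46=0.54; OR[max(a, b)] → w = 0.54
R2: short=0.13, great=0.46; AND[min(a, b)] → w = 0.13
R3: great=0.46, okay=0.32; OR[max(a, b)] → w = 0.46
Rules with consequent 'maximal': {R1, R3} → strengths 0.54, 0.46
Aggregate via t-conorm [max(a, b)]: 0.54

0.54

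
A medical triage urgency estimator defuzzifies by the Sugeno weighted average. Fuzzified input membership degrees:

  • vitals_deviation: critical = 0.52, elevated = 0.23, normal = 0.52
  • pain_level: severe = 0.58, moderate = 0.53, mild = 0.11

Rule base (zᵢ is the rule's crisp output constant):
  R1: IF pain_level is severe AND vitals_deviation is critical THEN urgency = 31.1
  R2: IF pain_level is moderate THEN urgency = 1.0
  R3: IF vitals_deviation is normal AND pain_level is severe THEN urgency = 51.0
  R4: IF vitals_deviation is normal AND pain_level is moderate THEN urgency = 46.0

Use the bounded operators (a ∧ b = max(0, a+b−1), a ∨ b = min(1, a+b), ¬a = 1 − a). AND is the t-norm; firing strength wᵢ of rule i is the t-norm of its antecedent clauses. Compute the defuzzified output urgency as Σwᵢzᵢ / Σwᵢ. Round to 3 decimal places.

R1 (z=31.1): severe=0.58, critical=0.52; AND[max(0, a+b−1)] → w = 0.10
R2 (z=1.0): moderate=0.53 → w = 0.53
R3 (z=51.0): normal=0.52, severe=0.58; AND[max(0, a+b−1)] → w = 0.10
R4 (z=46.0): normal=0.52, moderate=0.53; AND[max(0, a+b−1)] → w = 0.05
Weighted average = (0.10·31.1 + 0.53·1.0 + 0.10·51.0 + 0.05·46.0) / (0.10 + 0.53 + 0.10 + 0.05)
  = 11.0400 / 0.7800 = 14.154

14.154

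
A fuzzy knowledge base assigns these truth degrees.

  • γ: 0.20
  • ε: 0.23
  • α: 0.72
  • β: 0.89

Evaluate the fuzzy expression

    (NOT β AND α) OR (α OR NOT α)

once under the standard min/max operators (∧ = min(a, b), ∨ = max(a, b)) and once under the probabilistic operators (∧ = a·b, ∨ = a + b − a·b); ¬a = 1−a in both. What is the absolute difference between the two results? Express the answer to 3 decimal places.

Under standard min/max:
  NOT β = 1 − 0.89 = 0.11
  NOT β AND α = min(a, b) on (0.11, 0.72) = 0.11
  NOT α = 1 − 0.72 = 0.28
  α OR NOT α = max(a, b) on (0.72, 0.28) = 0.72
  (NOT β AND α) OR (α OR NOT α) = max(a, b) on (0.11, 0.72) = 0.72
  → value = 0.7200
Under probabilistic:
  NOT β = 1 − 0.8900 = 0.1100
  NOT β AND α = a·b on (0.1100, 0.7200) = 0.0792
  NOT α = 1 − 0.7200 = 0.2800
  α OR NOT α = a + b − a·b on (0.7200, 0.2800) = 0.7984
  (NOT β AND α) OR (α OR NOT α) = a + b − a·b on (0.0792, 0.7984) = 0.8144
  → value = 0.8144
|0.7200 − 0.8144| = 0.094

0.094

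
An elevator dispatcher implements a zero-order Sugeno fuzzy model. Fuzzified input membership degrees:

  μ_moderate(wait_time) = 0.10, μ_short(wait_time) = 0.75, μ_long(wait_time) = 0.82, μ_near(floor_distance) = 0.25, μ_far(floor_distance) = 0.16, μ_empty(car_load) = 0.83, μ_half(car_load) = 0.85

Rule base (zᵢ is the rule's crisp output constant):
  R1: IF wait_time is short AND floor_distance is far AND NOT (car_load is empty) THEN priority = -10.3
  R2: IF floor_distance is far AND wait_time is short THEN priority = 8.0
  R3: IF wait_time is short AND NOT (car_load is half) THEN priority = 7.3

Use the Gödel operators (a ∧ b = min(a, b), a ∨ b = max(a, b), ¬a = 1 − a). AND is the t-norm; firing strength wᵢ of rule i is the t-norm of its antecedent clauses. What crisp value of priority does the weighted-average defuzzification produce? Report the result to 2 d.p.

1.55

R1 (z=-10.3): short=0.75, far=0.16, ¬empty=1−0.83=0.17; AND[min(a, b)] → w = 0.16
R2 (z=8.0): far=0.16, short=0.75; AND[min(a, b)] → w = 0.16
R3 (z=7.3): short=0.75, ¬half=1−0.85=0.15; AND[min(a, b)] → w = 0.15
Weighted average = (0.16·-10.3 + 0.16·8.0 + 0.15·7.3) / (0.16 + 0.16 + 0.15)
  = 0.7270 / 0.4700 = 1.55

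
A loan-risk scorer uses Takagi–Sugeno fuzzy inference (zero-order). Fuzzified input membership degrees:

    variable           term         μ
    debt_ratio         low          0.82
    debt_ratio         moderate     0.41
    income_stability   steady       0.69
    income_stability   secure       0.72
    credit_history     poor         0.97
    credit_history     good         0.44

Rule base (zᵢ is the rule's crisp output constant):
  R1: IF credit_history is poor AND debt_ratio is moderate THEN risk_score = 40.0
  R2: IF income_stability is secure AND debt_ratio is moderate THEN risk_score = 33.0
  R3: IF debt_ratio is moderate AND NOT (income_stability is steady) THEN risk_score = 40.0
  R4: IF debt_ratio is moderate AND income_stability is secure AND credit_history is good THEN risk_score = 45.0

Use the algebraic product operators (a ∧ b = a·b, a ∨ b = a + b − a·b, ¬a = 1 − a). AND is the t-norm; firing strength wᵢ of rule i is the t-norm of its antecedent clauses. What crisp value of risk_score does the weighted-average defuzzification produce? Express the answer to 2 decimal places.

R1 (z=40.0): poor=0.97, moderate=0.41; AND[a·b] → w = 0.3977
R2 (z=33.0): secure=0.72, moderate=0.41; AND[a·b] → w = 0.2952
R3 (z=40.0): moderate=0.41, ¬steady=1−0.69=0.31; AND[a·b] → w = 0.1271
R4 (z=45.0): moderate=0.41, secure=0.72, good=0.44; AND[a·b] → w = 0.1299
Weighted average = (0.3977·40.0 + 0.2952·33.0 + 0.1271·40.0 + 0.1299·45.0) / (0.3977 + 0.2952 + 0.1271 + 0.1299)
  = 36.5786 / 0.9499 = 38.51

38.51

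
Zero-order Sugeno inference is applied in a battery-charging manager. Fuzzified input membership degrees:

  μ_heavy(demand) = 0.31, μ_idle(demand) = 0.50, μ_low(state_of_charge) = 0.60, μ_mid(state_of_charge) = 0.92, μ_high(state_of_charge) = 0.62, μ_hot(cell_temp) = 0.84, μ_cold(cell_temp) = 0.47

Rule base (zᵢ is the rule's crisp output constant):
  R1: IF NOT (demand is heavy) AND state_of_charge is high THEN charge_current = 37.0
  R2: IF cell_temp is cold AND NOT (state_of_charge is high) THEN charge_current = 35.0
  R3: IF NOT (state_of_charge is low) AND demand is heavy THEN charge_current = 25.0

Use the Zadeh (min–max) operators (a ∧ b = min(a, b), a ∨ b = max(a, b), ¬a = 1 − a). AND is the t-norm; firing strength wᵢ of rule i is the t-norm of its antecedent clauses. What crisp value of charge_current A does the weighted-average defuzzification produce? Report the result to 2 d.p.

33.58

R1 (z=37.0): ¬heavy=1−0.31=0.69, high=0.62; AND[min(a, b)] → w = 0.62
R2 (z=35.0): cold=0.47, ¬high=1−0.62=0.38; AND[min(a, b)] → w = 0.38
R3 (z=25.0): ¬low=1−0.60=0.40, heavy=0.31; AND[min(a, b)] → w = 0.31
Weighted average = (0.62·37.0 + 0.38·35.0 + 0.31·25.0) / (0.62 + 0.38 + 0.31)
  = 43.9900 / 1.3100 = 33.58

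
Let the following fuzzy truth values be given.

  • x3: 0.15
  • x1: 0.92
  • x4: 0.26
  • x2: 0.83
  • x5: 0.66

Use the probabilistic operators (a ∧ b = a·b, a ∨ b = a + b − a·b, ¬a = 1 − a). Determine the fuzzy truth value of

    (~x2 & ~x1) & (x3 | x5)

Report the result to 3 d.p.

~x2 = 1 − 0.8300 = 0.1700
~x1 = 1 − 0.9200 = 0.0800
~x2 & ~x1 = a·b on (0.1700, 0.0800) = 0.0136
x3 | x5 = a + b − a·b on (0.1500, 0.6600) = 0.7110
(~x2 & ~x1) & (x3 | x5) = a·b on (0.0136, 0.7110) = 0.0097

0.010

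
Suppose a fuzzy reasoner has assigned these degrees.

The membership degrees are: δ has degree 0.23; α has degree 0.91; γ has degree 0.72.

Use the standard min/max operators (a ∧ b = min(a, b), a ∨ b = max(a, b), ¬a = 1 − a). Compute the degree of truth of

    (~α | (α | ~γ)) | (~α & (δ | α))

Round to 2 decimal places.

0.91

~α = 1 − 0.91 = 0.09
~γ = 1 − 0.72 = 0.28
α | ~γ = max(a, b) on (0.91, 0.28) = 0.91
~α | (α | ~γ) = max(a, b) on (0.09, 0.91) = 0.91
~α = 1 − 0.91 = 0.09
δ | α = max(a, b) on (0.23, 0.91) = 0.91
~α & (δ | α) = min(a, b) on (0.09, 0.91) = 0.09
(~α | (α | ~γ)) | (~α & (δ | α)) = max(a, b) on (0.91, 0.09) = 0.91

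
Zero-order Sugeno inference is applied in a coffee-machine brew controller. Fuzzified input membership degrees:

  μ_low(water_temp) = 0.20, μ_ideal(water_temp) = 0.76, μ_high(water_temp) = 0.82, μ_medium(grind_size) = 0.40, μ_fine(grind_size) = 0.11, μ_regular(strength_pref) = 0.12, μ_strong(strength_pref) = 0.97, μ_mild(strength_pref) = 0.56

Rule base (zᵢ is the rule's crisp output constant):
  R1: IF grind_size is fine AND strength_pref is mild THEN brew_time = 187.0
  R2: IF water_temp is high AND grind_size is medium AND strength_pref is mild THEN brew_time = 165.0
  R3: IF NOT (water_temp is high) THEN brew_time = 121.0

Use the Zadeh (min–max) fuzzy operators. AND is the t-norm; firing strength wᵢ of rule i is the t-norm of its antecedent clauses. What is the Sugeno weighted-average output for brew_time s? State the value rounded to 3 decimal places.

R1 (z=187.0): fine=0.11, mild=0.56; AND[min(a, b)] → w = 0.11
R2 (z=165.0): high=0.82, medium=0.40, mild=0.56; AND[min(a, b)] → w = 0.40
R3 (z=121.0): ¬high=1−0.82=0.18 → w = 0.18
Weighted average = (0.11·187.0 + 0.40·165.0 + 0.18·121.0) / (0.11 + 0.40 + 0.18)
  = 108.3500 / 0.6900 = 157.029

157.029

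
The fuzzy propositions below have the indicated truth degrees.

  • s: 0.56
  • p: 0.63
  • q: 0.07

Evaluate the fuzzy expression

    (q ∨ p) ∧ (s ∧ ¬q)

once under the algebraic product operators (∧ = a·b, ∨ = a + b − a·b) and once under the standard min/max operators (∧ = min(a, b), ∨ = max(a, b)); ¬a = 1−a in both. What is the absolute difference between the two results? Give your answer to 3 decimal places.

Under algebraic product:
  q ∨ p = a + b − a·b on (0.0700, 0.6300) = 0.6559
  ¬q = 1 − 0.0700 = 0.9300
  s ∧ ¬q = a·b on (0.5600, 0.9300) = 0.5208
  (q ∨ p) ∧ (s ∧ ¬q) = a·b on (0.6559, 0.5208) = 0.3416
  → value = 0.3416
Under standard min/max:
  q ∨ p = max(a, b) on (0.07, 0.63) = 0.63
  ¬q = 1 − 0.07 = 0.93
  s ∧ ¬q = min(a, b) on (0.56, 0.93) = 0.56
  (q ∨ p) ∧ (s ∧ ¬q) = min(a, b) on (0.63, 0.56) = 0.56
  → value = 0.5600
|0.3416 − 0.5600| = 0.218

0.218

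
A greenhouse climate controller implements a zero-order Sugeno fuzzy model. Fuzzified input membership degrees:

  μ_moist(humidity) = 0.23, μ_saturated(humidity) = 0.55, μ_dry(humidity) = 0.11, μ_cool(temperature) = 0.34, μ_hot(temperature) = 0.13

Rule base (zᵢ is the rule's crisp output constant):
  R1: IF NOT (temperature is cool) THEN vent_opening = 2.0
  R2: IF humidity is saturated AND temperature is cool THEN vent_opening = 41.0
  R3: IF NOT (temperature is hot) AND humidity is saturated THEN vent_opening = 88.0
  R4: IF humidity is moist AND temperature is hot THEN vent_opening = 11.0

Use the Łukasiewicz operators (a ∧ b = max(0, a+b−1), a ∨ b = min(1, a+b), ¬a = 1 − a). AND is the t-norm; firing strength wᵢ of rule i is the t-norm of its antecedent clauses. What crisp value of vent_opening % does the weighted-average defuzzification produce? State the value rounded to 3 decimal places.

R1 (z=2.0): ¬cool=1−0.34=0.66 → w = 0.66
R2 (z=41.0): saturated=0.55, cool=0.34; AND[max(0, a+b−1)] → w = 0.00
R3 (z=88.0): ¬hot=1−0.13=0.87, saturated=0.55; AND[max(0, a+b−1)] → w = 0.42
R4 (z=11.0): moist=0.23, hot=0.13; AND[max(0, a+b−1)] → w = 0.00
Weighted average = (0.66·2.0 + 0.00·41.0 + 0.42·88.0 + 0.00·11.0) / (0.66 + 0.00 + 0.42 + 0.00)
  = 38.2800 / 1.0800 = 35.444

35.444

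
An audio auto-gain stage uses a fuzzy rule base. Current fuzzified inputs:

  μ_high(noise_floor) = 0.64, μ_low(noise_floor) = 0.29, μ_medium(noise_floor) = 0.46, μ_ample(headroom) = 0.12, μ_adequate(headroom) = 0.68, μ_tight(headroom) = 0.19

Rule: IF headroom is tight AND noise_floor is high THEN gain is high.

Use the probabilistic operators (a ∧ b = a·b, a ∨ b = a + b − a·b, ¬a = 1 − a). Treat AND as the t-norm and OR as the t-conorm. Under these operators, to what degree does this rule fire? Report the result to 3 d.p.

0.122

firing strength: tight=0.19, high=0.64; AND[a·b] → w = 0.1216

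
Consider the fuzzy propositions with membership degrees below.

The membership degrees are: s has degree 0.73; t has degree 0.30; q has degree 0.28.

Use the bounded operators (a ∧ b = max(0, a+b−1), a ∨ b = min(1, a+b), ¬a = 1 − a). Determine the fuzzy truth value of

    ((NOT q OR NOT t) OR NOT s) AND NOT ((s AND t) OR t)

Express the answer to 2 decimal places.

NOT q = 1 − 0.28 = 0.72
NOT t = 1 − 0.30 = 0.70
NOT q OR NOT t = min(1, a+b) on (0.72, 0.70) = 1.00
NOT s = 1 − 0.73 = 0.27
(NOT q OR NOT t) OR NOT s = min(1, a+b) on (1.00, 0.27) = 1.00
s AND t = max(0, a+b−1) on (0.73, 0.30) = 0.03
(s AND t) OR t = min(1, a+b) on (0.03, 0.30) = 0.33
NOT ((s AND t) OR t) = 1 − 0.33 = 0.67
((NOT q OR NOT t) OR NOT s) AND NOT ((s AND t) OR t) = max(0, a+b−1) on (1.00, 0.67) = 0.67

0.67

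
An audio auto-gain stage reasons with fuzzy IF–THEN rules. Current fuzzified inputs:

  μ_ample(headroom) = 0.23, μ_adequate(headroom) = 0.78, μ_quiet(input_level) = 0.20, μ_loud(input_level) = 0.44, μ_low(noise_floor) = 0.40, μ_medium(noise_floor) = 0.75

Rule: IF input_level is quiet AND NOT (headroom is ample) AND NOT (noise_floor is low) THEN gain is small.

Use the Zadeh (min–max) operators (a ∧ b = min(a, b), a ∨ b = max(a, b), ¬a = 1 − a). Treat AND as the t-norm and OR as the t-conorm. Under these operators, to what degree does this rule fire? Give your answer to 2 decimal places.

firing strength: quiet=0.20, ¬ample=1−0.23=0.77, ¬low=1−0.40=0.60; AND[min(a, b)] → w = 0.20

0.20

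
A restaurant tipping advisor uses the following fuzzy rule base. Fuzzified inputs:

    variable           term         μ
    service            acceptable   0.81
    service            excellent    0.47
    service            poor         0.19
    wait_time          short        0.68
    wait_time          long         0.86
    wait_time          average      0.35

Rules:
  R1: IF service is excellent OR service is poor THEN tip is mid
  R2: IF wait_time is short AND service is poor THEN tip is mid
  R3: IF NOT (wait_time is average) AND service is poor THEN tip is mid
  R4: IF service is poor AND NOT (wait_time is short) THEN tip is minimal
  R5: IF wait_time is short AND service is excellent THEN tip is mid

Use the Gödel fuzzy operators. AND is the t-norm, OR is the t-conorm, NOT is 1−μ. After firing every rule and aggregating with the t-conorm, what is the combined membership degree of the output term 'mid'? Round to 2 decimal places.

0.47

R1: excellent=0.47, poor=0.19; OR[max(a, b)] → w = 0.47
R2: short=0.68, poor=0.19; AND[min(a, b)] → w = 0.19
R3: ¬average=1−0.35=0.65, poor=0.19; AND[min(a, b)] → w = 0.19
R4: poor=0.19, ¬short=1−0.68=0.32; AND[min(a, b)] → w = 0.19
R5: short=0.68, excellent=0.47; AND[min(a, b)] → w = 0.47
Rules with consequent 'mid': {R1, R2, R3, R5} → strengths 0.47, 0.19, 0.19, 0.47
Aggregate via t-conorm [max(a, b)]: 0.47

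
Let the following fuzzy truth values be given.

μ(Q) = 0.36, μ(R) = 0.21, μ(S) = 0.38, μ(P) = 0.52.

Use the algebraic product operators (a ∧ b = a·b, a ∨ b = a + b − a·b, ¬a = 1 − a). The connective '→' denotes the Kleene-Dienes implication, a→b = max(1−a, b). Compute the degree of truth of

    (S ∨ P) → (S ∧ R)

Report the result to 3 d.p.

S ∨ P = a + b − a·b on (0.3800, 0.5200) = 0.7024
S ∧ R = a·b on (0.3800, 0.2100) = 0.0798
(S ∨ P) → (S ∧ R)  [Kleene-Dienes: max(1−a, b)] with a=0.7024, b=0.0798 → 0.2976

0.298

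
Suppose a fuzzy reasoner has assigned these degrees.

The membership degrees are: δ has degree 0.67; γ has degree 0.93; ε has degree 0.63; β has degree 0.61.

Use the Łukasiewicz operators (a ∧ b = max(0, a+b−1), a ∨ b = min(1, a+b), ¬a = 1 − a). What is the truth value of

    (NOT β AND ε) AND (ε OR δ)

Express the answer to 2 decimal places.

0.02

NOT β = 1 − 0.61 = 0.39
NOT β AND ε = max(0, a+b−1) on (0.39, 0.63) = 0.02
ε OR δ = min(1, a+b) on (0.63, 0.67) = 1.00
(NOT β AND ε) AND (ε OR δ) = max(0, a+b−1) on (0.02, 1.00) = 0.02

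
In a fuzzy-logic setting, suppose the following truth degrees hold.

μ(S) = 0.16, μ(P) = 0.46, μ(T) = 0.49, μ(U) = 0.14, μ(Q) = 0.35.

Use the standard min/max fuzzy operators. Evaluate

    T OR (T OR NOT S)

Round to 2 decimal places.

NOT S = 1 − 0.16 = 0.84
T OR NOT S = max(a, b) on (0.49, 0.84) = 0.84
T OR (T OR NOT S) = max(a, b) on (0.49, 0.84) = 0.84

0.84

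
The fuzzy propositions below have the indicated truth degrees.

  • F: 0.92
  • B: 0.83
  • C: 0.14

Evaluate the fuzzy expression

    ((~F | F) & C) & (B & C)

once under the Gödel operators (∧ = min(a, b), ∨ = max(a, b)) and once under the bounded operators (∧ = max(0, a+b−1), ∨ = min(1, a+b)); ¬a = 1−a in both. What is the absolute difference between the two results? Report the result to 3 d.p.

Under Gödel:
  ~F = 1 − 0.92 = 0.08
  ~F | F = max(a, b) on (0.08, 0.92) = 0.92
  (~F | F) & C = min(a, b) on (0.92, 0.14) = 0.14
  B & C = min(a, b) on (0.83, 0.14) = 0.14
  ((~F | F) & C) & (B & C) = min(a, b) on (0.14, 0.14) = 0.14
  → value = 0.1400
Under bounded:
  ~F = 1 − 0.92 = 0.08
  ~F | F = min(1, a+b) on (0.08, 0.92) = 1.00
  (~F | F) & C = max(0, a+b−1) on (1.00, 0.14) = 0.14
  B & C = max(0, a+b−1) on (0.83, 0.14) = 0.00
  ((~F | F) & C) & (B & C) = max(0, a+b−1) on (0.14, 0.00) = 0.00
  → value = 0.0000
|0.1400 − 0.0000| = 0.140

0.140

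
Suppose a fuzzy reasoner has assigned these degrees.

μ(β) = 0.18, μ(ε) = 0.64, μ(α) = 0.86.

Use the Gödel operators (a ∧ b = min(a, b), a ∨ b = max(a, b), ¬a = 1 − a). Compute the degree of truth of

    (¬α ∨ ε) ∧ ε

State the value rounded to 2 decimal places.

0.64

¬α = 1 − 0.86 = 0.14
¬α ∨ ε = max(a, b) on (0.14, 0.64) = 0.64
(¬α ∨ ε) ∧ ε = min(a, b) on (0.64, 0.64) = 0.64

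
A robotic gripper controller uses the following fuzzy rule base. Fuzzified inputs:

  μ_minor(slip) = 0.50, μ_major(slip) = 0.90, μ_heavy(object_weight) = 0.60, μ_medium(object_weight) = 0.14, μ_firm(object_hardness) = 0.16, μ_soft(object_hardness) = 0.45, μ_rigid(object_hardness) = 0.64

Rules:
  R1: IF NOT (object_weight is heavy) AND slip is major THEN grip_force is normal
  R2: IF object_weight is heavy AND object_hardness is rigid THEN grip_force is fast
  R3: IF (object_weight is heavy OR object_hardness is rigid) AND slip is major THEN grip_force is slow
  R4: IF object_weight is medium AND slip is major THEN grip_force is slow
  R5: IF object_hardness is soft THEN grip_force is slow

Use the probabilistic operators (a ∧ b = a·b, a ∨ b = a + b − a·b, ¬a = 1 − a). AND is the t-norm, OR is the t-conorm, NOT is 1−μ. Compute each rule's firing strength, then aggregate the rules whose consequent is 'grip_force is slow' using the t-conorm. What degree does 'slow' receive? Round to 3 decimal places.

0.890

R1: ¬heavy=1−0.60=0.40, major=0.90; AND[a·b] → w = 0.3600
R2: heavy=0.60, rigid=0.64; AND[a·b] → w = 0.3840
R3: (heavy=0.60 OR rigid=0.64) = 0.8560; AND[a·b] with major=0.90 → w = 0.7704
R4: medium=0.14, major=0.90; AND[a·b] → w = 0.1260
R5: soft=0.45 → w = 0.4500
Rules with consequent 'slow': {R3, R4, R5} → strengths 0.7704, 0.1260, 0.4500
Aggregate via t-conorm [a + b − a·b]: 0.8896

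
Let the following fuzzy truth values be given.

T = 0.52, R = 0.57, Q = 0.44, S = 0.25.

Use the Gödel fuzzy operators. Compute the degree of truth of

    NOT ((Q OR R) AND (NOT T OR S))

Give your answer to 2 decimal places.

0.52

Q OR R = max(a, b) on (0.44, 0.57) = 0.57
NOT T = 1 − 0.52 = 0.48
NOT T OR S = max(a, b) on (0.48, 0.25) = 0.48
(Q OR R) AND (NOT T OR S) = min(a, b) on (0.57, 0.48) = 0.48
NOT ((Q OR R) AND (NOT T OR S)) = 1 − 0.48 = 0.52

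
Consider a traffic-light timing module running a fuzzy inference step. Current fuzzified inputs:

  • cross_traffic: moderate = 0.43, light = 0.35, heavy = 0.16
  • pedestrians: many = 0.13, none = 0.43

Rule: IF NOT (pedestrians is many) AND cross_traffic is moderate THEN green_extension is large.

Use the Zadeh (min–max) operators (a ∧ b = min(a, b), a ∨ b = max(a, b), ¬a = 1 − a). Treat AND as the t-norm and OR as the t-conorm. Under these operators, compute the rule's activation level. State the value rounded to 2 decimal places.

0.43

firing strength: ¬many=1−0.13=0.87, moderate=0.43; AND[min(a, b)] → w = 0.43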